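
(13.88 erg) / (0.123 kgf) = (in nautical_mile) 6.213e-10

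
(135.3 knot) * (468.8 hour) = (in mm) 1.175e+11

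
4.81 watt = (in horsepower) 0.00645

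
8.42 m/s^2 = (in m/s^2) 8.42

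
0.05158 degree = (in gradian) 0.05731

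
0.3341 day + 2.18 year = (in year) 2.181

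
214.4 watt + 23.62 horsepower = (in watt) 1.783e+04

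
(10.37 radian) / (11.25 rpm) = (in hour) 0.002445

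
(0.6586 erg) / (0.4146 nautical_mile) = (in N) 8.577e-11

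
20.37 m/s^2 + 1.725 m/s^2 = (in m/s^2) 22.1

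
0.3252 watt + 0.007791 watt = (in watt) 0.333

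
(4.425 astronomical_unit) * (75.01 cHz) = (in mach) 1.458e+09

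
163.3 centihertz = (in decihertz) 16.33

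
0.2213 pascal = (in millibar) 0.002213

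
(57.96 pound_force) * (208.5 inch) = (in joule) 1365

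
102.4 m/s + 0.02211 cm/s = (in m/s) 102.4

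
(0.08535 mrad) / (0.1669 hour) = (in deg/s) 8.139e-06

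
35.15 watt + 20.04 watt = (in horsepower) 0.07401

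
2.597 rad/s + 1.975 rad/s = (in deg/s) 262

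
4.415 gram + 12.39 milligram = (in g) 4.427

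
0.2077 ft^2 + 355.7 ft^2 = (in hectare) 0.003306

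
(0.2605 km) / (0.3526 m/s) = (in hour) 0.2052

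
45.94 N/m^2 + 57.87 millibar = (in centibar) 5.833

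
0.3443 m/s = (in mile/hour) 0.7702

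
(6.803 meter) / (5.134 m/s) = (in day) 1.534e-05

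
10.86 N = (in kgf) 1.107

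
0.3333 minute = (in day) 0.0002315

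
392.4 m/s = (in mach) 1.152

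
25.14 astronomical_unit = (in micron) 3.761e+18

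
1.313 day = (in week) 0.1876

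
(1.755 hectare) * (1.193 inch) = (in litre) 5.318e+05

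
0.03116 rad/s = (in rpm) 0.2976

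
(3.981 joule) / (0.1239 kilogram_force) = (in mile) 0.002036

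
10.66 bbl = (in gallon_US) 447.7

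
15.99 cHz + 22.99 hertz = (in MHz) 2.315e-05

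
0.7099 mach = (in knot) 469.9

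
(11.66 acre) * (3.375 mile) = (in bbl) 1.612e+09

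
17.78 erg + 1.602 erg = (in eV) 1.21e+13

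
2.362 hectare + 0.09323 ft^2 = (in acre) 5.837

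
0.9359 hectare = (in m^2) 9359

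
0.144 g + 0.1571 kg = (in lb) 0.3467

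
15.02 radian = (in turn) 2.391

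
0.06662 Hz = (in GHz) 6.662e-11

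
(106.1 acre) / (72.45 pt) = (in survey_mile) 1.044e+04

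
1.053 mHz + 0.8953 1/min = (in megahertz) 1.597e-08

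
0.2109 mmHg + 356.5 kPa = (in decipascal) 3.565e+06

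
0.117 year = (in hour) 1025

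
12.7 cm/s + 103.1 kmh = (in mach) 0.08448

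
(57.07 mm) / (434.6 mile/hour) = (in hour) 8.16e-08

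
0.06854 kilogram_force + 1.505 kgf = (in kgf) 1.574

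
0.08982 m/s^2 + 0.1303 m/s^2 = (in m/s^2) 0.2201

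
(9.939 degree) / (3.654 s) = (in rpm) 0.4533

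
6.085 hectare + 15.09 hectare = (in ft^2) 2.279e+06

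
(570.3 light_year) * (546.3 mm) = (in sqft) 3.173e+19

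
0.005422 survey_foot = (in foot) 0.005422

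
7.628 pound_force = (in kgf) 3.46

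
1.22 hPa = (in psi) 0.01769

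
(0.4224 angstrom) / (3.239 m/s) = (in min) 2.174e-13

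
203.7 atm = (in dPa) 2.064e+08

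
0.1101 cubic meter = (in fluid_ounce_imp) 3875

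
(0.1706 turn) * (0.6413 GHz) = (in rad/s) 6.874e+08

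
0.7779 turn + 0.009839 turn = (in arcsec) 1.021e+06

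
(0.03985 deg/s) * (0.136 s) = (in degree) 0.00542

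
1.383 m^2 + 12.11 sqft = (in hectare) 0.0002508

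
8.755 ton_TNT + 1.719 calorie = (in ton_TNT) 8.755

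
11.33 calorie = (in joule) 47.4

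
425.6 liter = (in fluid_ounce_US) 1.439e+04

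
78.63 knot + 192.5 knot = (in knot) 271.1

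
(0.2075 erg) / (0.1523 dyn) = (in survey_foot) 0.0447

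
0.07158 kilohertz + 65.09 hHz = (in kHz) 6.581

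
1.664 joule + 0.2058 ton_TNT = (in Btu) 8.161e+05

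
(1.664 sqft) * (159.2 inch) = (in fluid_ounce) 2.114e+04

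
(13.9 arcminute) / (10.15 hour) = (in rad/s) 1.107e-07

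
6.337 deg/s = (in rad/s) 0.1106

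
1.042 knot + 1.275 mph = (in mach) 0.003248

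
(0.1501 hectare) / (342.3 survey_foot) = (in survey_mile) 0.008939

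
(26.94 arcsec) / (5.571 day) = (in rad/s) 2.713e-10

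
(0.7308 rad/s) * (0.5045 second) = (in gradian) 23.47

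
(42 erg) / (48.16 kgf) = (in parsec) 2.882e-25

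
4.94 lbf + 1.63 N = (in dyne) 2.36e+06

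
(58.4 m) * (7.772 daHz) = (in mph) 1.015e+04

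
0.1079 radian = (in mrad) 107.9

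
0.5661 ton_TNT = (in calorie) 5.661e+08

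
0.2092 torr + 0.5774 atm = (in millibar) 585.3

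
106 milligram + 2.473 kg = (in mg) 2.473e+06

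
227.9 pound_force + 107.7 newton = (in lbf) 252.1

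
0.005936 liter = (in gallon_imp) 0.001306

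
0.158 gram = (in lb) 0.0003483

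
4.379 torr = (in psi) 0.08468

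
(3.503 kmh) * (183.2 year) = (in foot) 1.844e+10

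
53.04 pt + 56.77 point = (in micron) 3.874e+04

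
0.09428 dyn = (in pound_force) 2.119e-07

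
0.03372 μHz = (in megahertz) 3.372e-14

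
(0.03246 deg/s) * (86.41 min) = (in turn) 0.4675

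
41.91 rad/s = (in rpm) 400.2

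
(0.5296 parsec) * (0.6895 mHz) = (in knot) 2.19e+13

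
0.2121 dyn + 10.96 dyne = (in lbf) 2.512e-05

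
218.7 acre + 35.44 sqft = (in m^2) 8.851e+05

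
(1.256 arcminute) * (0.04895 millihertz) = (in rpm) 1.708e-07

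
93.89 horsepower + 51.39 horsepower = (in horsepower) 145.3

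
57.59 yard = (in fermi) 5.266e+16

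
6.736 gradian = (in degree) 6.062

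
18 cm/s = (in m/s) 0.18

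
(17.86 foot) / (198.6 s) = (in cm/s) 2.741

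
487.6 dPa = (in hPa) 0.4876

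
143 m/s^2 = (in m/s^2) 143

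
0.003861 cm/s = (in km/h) 0.000139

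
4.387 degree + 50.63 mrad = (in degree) 7.288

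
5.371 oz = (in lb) 0.3357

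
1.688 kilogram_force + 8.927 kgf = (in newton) 104.1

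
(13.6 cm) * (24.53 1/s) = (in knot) 6.485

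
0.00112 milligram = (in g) 1.12e-06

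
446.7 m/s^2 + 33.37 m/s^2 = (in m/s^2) 480.1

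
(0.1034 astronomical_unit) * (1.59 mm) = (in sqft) 2.647e+08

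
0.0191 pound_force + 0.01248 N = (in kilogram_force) 0.009936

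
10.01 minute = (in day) 0.006951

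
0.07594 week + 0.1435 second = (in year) 0.001456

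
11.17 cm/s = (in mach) 0.000328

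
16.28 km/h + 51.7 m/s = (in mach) 0.1651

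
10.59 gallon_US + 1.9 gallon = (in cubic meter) 0.04728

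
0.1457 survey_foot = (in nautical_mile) 2.398e-05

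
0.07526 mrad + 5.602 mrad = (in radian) 0.005677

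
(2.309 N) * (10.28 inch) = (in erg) 6.029e+06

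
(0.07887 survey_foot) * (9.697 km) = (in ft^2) 2509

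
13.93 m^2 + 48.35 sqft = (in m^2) 18.42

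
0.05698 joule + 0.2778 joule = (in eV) 2.09e+18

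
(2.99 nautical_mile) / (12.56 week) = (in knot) 0.001417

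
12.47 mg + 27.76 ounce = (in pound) 1.735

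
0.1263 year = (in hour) 1106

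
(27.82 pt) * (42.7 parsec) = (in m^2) 1.293e+16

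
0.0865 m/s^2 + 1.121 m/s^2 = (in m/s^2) 1.208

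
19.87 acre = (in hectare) 8.041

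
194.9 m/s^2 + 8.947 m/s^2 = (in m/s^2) 203.8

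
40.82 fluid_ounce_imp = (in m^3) 0.00116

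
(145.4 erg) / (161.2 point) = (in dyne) 25.57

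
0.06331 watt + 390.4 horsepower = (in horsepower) 390.4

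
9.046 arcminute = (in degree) 0.1508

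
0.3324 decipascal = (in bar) 3.324e-07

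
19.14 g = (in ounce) 0.6751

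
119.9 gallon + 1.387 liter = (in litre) 455.3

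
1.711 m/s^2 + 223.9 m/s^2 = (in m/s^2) 225.6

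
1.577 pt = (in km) 5.563e-07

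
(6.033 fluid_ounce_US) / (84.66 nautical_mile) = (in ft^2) 1.225e-08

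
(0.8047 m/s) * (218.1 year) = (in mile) 3.439e+06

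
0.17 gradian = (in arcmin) 9.18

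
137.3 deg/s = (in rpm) 22.88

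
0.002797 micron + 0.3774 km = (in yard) 412.7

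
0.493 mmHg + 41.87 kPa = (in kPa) 41.94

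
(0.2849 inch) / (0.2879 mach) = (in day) 8.544e-10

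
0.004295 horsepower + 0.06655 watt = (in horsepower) 0.004384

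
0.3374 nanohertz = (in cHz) 3.374e-08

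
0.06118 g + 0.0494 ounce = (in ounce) 0.05156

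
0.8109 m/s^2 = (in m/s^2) 0.8109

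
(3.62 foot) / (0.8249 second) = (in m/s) 1.338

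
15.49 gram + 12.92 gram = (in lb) 0.06263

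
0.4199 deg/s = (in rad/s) 0.007329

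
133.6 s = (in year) 4.236e-06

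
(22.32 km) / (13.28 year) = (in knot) 0.0001036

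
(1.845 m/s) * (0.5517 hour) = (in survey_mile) 2.277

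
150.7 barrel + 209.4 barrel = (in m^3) 57.25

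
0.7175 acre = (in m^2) 2904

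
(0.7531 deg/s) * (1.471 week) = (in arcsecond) 2.412e+09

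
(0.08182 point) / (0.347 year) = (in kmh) 9.496e-12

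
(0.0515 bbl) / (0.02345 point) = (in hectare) 0.09898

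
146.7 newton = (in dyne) 1.467e+07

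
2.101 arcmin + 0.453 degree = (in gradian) 0.5422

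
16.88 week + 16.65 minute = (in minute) 1.702e+05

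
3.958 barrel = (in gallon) 166.2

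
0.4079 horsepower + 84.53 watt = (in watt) 388.7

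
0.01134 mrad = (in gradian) 0.0007219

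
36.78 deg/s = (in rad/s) 0.6419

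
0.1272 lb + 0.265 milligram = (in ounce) 2.035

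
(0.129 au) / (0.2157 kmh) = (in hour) 8.947e+07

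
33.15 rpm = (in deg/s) 198.9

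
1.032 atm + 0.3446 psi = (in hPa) 1069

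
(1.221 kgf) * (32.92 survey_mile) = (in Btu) 601.3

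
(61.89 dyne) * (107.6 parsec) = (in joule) 2.055e+15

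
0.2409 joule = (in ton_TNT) 5.758e-11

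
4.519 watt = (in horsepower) 0.00606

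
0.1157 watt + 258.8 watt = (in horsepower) 0.3472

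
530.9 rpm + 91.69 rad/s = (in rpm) 1406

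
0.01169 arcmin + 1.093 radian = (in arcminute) 3757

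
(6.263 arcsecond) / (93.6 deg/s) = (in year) 5.894e-13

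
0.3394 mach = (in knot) 224.6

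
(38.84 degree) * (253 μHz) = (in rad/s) 0.0001715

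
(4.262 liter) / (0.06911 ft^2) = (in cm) 66.38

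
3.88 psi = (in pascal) 2.675e+04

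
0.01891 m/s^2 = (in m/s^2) 0.01891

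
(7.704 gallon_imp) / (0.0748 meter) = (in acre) 0.0001157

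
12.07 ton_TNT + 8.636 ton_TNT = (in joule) 8.663e+10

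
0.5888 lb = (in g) 267.1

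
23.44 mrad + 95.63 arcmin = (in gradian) 3.263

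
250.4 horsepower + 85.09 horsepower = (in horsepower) 335.5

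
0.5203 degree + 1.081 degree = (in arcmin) 96.08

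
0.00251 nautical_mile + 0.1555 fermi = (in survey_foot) 15.25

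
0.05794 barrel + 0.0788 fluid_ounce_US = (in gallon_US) 2.434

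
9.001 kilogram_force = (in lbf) 19.84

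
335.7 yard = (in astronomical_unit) 2.052e-09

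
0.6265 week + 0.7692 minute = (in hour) 105.3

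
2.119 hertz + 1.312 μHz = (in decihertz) 21.19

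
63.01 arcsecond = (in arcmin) 1.05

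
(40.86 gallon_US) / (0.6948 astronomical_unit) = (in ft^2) 1.602e-11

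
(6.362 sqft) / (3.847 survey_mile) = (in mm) 0.09547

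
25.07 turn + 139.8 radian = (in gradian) 1.893e+04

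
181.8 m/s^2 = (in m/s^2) 181.8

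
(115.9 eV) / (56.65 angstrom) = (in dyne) 0.0003278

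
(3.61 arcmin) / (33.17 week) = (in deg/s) 2.999e-09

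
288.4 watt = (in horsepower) 0.3868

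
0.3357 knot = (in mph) 0.3863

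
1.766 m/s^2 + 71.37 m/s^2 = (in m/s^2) 73.14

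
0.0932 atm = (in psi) 1.37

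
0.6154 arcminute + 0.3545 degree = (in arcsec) 1313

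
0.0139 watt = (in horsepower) 1.864e-05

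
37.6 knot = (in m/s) 19.34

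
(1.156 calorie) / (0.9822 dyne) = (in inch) 1.939e+07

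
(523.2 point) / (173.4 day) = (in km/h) 4.435e-08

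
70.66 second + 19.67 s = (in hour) 0.02509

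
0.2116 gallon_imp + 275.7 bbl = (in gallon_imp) 9642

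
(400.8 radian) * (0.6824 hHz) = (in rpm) 2.612e+05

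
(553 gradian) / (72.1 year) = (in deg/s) 2.189e-07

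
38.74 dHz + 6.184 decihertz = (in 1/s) 4.492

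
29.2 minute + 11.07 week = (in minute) 1.116e+05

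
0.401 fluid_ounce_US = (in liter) 0.01186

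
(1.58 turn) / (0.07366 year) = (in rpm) 4.081e-05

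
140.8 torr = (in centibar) 18.77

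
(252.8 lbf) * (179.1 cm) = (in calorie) 481.4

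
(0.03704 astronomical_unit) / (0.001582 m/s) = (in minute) 5.838e+10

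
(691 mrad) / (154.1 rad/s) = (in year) 1.422e-10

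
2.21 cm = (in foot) 0.07251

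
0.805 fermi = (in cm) 8.05e-14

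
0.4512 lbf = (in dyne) 2.007e+05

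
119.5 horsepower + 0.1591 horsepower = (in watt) 8.923e+04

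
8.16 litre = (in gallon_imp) 1.795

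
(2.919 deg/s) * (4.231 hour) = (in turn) 123.5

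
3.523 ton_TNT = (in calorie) 3.523e+09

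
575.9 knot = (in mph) 662.7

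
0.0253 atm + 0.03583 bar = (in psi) 0.8915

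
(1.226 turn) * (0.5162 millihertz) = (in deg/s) 0.2278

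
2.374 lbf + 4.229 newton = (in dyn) 1.479e+06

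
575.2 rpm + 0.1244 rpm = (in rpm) 575.3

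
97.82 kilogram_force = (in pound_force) 215.7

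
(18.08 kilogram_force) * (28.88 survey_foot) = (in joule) 1561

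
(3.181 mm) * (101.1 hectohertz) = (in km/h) 115.8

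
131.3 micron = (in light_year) 1.388e-20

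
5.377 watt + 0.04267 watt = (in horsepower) 0.007268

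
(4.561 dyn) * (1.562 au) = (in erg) 1.066e+14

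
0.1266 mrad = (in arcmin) 0.4352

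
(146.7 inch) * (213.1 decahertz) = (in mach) 23.32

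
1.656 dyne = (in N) 1.656e-05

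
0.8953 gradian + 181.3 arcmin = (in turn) 0.01063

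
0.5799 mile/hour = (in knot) 0.5039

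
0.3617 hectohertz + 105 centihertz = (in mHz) 3.722e+04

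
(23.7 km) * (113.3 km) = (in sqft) 2.89e+10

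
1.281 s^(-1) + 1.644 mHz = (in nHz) 1.283e+09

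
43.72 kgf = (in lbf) 96.39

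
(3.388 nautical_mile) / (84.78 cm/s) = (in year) 0.0002347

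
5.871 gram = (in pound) 0.01294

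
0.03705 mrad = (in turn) 5.897e-06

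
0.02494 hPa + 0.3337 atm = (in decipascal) 3.381e+05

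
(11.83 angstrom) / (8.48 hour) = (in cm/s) 3.875e-12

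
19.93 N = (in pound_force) 4.48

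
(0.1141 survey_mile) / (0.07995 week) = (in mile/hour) 0.008495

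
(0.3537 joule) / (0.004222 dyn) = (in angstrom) 8.378e+16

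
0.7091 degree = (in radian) 0.01238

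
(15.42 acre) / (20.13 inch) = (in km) 122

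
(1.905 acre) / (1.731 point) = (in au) 8.439e-05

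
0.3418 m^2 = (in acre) 8.446e-05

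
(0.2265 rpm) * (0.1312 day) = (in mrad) 2.689e+05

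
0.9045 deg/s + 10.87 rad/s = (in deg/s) 623.7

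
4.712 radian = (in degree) 270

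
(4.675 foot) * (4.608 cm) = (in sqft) 0.7068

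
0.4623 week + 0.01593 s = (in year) 0.008866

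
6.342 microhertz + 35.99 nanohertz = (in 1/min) 0.0003827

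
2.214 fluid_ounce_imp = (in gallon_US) 0.01662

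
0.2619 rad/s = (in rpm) 2.501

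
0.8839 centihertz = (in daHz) 0.0008839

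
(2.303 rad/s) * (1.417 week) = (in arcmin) 6.785e+09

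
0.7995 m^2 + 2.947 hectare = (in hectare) 2.947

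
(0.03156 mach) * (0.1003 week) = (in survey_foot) 2.139e+06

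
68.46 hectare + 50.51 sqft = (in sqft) 7.369e+06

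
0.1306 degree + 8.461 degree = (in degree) 8.592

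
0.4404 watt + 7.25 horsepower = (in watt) 5407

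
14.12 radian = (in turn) 2.247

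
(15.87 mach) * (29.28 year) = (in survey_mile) 3.1e+09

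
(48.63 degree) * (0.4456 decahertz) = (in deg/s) 216.7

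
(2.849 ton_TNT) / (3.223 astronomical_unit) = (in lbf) 0.005558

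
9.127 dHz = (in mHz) 912.7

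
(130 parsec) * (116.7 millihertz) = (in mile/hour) 1.047e+18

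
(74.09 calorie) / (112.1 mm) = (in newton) 2765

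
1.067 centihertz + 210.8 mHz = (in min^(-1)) 13.29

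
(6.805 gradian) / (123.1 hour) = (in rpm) 2.303e-06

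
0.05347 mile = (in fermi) 8.605e+16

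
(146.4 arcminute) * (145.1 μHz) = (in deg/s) 0.000354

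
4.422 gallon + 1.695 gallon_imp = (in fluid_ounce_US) 826.6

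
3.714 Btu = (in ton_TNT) 9.365e-07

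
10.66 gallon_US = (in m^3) 0.04035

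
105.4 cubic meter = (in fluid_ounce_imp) 3.71e+06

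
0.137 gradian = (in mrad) 2.152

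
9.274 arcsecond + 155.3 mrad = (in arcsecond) 3.204e+04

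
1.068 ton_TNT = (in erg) 4.469e+16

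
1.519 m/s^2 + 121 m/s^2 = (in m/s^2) 122.5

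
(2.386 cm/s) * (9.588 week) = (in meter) 1.384e+05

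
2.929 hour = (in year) 0.0003344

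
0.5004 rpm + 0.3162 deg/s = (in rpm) 0.5531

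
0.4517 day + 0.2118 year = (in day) 77.76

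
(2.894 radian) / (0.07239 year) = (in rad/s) 1.268e-06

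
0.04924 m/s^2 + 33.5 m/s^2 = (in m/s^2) 33.55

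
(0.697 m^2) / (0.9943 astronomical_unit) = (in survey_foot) 1.537e-11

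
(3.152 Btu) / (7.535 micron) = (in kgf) 4.5e+07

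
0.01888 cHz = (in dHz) 0.001888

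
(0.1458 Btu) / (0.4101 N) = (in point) 1.063e+06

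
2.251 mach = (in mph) 1715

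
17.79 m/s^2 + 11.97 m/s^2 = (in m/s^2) 29.76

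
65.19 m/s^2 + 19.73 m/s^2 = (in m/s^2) 84.92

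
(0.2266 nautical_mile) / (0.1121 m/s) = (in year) 0.0001187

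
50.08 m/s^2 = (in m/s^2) 50.08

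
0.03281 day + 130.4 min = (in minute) 177.6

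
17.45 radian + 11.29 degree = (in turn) 2.809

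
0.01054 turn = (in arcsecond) 1.366e+04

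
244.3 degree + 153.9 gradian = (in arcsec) 1.378e+06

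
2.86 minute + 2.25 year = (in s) 7.096e+07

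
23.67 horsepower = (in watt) 1.765e+04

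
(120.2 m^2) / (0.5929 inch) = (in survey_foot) 2.619e+04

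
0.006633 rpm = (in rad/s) 0.0006946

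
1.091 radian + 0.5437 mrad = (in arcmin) 3752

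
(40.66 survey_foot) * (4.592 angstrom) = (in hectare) 5.691e-13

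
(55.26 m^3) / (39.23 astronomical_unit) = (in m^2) 9.416e-12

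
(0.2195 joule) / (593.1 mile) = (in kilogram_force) 2.345e-08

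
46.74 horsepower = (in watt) 3.485e+04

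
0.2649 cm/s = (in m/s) 0.002649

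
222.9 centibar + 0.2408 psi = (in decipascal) 2.246e+06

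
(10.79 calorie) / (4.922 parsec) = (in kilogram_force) 3.031e-17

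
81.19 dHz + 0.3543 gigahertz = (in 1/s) 3.543e+08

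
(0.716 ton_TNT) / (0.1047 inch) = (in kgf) 1.149e+11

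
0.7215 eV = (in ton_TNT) 2.763e-29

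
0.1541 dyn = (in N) 1.541e-06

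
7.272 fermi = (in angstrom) 7.272e-05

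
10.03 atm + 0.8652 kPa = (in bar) 10.17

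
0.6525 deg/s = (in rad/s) 0.01139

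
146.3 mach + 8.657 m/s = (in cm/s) 4.982e+06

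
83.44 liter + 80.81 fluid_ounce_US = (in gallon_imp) 18.88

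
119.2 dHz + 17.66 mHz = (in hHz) 0.1194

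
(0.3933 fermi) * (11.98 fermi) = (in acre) 1.164e-33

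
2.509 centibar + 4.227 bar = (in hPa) 4252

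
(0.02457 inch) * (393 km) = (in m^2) 245.3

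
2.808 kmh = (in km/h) 2.808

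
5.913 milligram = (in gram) 0.005913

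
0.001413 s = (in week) 2.336e-09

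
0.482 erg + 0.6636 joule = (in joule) 0.6636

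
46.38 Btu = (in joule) 4.893e+04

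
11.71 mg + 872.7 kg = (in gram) 8.727e+05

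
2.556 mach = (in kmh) 3133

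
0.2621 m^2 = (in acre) 6.477e-05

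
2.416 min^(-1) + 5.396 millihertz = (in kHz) 4.566e-05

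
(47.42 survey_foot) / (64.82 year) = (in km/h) 2.545e-08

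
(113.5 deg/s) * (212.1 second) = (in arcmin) 1.444e+06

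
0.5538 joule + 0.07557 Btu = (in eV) 5.011e+20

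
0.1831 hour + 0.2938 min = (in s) 676.8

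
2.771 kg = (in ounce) 97.74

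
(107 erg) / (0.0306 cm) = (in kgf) 0.003566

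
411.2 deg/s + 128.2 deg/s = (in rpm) 89.9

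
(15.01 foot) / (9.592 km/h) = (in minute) 0.02862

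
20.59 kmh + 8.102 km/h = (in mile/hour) 17.83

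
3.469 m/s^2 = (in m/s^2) 3.469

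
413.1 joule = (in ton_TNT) 9.873e-08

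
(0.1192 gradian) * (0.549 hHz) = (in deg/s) 5.89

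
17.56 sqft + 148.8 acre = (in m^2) 6.022e+05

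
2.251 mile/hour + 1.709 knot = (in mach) 0.005537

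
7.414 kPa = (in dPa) 7.414e+04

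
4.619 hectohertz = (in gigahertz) 4.619e-07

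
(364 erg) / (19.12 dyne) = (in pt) 539.7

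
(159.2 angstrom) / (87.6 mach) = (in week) 8.825e-19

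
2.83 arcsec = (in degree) 0.0007861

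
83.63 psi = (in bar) 5.766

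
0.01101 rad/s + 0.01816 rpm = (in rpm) 0.1233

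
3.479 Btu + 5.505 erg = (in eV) 2.291e+22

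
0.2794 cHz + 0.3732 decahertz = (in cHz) 373.5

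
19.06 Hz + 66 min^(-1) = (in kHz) 0.02016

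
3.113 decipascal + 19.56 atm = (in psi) 287.5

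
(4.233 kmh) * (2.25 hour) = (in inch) 3.75e+05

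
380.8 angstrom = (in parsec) 1.234e-24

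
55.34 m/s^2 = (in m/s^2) 55.34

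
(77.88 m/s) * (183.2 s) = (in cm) 1.427e+06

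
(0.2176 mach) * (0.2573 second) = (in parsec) 6.178e-16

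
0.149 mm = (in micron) 149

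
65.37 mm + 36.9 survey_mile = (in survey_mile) 36.9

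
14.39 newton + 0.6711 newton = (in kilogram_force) 1.536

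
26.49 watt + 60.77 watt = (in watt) 87.26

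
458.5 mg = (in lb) 0.001011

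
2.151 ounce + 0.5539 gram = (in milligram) 6.153e+04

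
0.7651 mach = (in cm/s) 2.605e+04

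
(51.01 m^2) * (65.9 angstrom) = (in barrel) 2.114e-06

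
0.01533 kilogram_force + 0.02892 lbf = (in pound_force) 0.06272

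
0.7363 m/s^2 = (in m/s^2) 0.7363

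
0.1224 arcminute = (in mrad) 0.0356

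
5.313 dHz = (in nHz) 5.313e+08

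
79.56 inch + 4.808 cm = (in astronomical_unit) 1.383e-11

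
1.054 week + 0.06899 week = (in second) 6.792e+05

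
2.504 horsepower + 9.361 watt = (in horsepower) 2.517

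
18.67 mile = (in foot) 9.858e+04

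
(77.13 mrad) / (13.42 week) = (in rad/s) 9.503e-09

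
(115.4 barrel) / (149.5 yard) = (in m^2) 0.1342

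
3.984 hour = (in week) 0.02371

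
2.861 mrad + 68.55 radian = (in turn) 10.91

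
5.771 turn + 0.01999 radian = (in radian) 36.28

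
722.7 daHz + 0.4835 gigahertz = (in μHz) 4.835e+14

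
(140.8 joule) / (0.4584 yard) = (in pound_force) 75.52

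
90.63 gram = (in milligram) 9.063e+04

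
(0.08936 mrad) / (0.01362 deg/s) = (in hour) 0.0001044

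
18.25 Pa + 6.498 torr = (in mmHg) 6.635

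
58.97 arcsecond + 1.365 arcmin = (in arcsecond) 140.9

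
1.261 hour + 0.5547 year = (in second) 1.75e+07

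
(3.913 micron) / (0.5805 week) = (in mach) 3.273e-14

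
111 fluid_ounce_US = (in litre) 3.283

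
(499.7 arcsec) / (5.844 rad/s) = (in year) 1.315e-11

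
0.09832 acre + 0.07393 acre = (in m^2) 697.1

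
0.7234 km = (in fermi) 7.234e+17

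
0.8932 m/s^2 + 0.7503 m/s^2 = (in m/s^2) 1.643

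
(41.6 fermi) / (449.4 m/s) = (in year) 2.935e-24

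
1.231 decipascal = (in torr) 0.0009233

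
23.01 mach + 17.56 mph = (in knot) 1.525e+04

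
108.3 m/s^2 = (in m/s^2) 108.3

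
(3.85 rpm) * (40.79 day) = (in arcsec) 2.931e+11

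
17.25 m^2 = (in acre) 0.004263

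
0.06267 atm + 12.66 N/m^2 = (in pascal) 6363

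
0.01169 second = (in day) 1.353e-07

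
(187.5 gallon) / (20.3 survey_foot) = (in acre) 2.835e-05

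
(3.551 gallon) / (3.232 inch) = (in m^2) 0.1637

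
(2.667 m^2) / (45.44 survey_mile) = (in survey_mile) 2.266e-08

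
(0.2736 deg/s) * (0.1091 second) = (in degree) 0.02985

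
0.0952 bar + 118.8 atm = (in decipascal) 1.205e+08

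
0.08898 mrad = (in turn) 1.416e-05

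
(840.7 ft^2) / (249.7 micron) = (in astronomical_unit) 2.091e-06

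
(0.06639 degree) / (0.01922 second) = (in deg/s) 3.454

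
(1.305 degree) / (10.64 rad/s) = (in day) 2.478e-08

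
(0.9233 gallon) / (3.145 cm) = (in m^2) 0.1111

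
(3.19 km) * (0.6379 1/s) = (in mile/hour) 4552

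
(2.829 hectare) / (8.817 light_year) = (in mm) 3.391e-10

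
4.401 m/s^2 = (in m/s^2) 4.401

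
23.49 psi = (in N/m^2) 1.62e+05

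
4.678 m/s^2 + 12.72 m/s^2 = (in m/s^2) 17.4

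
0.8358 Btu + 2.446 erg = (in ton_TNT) 2.108e-07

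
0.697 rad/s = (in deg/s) 39.94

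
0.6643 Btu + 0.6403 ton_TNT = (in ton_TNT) 0.6403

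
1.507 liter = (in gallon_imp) 0.3315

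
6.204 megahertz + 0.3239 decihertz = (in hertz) 6.204e+06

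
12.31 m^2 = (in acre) 0.003042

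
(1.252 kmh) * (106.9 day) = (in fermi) 3.212e+21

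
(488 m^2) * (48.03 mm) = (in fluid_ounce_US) 7.926e+05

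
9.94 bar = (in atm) 9.81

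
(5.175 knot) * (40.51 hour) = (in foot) 1.274e+06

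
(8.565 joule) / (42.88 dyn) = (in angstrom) 1.997e+14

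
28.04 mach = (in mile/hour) 2.136e+04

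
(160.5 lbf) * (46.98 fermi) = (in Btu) 3.179e-14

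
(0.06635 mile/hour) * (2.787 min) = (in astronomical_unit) 3.316e-11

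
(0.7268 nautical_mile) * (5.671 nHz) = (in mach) 2.242e-08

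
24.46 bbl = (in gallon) 1027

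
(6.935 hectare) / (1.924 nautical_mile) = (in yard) 21.28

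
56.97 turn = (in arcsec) 7.383e+07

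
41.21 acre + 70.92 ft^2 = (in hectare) 16.68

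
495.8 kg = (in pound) 1093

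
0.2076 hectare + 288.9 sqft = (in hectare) 0.2103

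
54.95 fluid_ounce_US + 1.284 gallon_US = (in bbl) 0.04079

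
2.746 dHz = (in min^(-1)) 16.48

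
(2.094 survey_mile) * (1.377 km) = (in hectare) 464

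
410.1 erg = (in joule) 4.101e-05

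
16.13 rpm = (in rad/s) 1.689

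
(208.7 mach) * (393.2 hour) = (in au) 0.6724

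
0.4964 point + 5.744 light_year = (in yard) 5.943e+16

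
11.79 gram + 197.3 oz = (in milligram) 5.605e+06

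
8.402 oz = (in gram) 238.2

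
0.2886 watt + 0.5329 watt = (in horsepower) 0.001102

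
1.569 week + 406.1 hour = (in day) 27.9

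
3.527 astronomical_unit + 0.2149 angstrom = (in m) 5.276e+11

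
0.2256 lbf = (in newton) 1.004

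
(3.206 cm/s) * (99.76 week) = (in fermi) 1.934e+21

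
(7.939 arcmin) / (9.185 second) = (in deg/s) 0.01441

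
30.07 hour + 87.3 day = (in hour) 2125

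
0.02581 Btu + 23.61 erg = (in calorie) 6.508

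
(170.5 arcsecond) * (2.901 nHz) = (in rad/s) 2.398e-12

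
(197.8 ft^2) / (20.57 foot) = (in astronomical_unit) 1.959e-11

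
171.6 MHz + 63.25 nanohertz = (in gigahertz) 0.1716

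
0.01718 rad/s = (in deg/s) 0.9843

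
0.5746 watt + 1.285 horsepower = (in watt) 958.8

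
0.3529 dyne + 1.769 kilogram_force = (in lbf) 3.9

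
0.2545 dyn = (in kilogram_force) 2.595e-07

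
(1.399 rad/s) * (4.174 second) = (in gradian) 371.7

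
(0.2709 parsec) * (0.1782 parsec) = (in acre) 1.136e+28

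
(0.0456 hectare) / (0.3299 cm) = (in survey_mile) 85.89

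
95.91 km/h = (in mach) 0.07824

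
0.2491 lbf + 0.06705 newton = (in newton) 1.175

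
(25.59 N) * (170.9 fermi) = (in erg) 4.373e-05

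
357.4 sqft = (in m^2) 33.2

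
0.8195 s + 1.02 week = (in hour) 171.4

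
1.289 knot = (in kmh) 2.387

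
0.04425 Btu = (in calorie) 11.16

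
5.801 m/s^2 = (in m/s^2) 5.801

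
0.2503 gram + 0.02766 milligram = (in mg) 250.3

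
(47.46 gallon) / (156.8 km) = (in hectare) 1.146e-10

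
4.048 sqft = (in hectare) 3.761e-05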